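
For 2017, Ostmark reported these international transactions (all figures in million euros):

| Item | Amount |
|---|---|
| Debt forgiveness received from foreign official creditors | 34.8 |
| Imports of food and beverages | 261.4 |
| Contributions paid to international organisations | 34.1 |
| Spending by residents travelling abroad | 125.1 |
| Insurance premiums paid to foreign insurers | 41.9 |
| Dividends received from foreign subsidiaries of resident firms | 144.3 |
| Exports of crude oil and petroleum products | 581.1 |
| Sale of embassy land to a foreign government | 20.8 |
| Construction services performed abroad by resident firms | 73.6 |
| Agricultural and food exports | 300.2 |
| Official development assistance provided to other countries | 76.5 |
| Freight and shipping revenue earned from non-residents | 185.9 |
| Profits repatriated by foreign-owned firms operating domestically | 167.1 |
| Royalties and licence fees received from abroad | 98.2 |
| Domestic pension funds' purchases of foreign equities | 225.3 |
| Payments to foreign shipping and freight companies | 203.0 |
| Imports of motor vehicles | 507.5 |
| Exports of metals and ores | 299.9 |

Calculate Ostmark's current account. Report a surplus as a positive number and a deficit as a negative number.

266.6

Goods: 300.2 + 299.9 + 581.1 - 507.5 - 261.4 = 412.3
Services: -125.1 - 203.0 + 73.6 - 41.9 + 98.2 + 185.9 = -12.3
Primary income: 144.3 - 167.1 = -22.8
Secondary income: -76.5 - 34.1 = -110.6
Current account = 412.3 + (-12.3) + (-22.8) + (-110.6) = 266.6
(Excluded from the current account — capital account: debt forgiveness received from foreign official creditors 34.8, sale of embassy land to a foreign government 20.8; financial account: domestic pension funds' purchases of foreign equities 225.3.)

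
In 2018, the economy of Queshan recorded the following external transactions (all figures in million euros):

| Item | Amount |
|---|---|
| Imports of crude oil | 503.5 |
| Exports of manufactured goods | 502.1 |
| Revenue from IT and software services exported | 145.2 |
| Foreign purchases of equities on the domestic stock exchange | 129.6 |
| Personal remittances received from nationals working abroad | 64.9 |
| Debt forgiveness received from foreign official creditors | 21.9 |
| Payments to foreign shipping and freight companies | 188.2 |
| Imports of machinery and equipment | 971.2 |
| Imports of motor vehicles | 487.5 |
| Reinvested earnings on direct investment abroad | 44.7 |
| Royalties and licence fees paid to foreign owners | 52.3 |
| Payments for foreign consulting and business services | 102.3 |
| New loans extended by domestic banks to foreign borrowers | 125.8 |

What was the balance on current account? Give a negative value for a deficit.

Goods: -503.5 - 487.5 - 971.2 + 502.1 = -1460.1
Services: 145.2 - 188.2 - 102.3 - 52.3 = -197.6
Primary income: 44.7
Secondary income: 64.9
Current account = (-1460.1) + (-197.6) + 44.7 + 64.9 = -1548.1
(Excluded from the current account — financial account: foreign purchases of equities on the domestic stock exchange 129.6, new loans extended by domestic banks to foreign borrowers 125.8; capital account: debt forgiveness received from foreign official creditors 21.9.)

-1548.1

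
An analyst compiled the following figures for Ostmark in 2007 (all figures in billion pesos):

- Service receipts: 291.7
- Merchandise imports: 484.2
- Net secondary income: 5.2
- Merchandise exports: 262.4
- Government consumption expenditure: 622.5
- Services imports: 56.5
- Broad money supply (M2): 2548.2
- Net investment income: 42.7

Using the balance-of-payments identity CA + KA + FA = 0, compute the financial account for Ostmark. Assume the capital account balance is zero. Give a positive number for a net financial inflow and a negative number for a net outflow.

Goods balance = 262.4 - 484.2 = -221.8
Services balance = 291.7 - 56.5 = 235.2
Trade balance (goods + services) = -221.8 + 235.2 = 13.4
Net primary income = 42.7
Net secondary income = 5.2
Current account = 13.4 + 42.7 + 5.2 = 61.3
Financial account = -(61.3) = -61.3

-61.3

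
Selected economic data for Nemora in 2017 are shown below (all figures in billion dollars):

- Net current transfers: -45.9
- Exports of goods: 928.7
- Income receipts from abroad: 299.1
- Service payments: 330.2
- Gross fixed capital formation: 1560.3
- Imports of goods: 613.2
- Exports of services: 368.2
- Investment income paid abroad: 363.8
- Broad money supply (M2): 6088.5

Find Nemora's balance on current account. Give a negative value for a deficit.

Goods balance = 928.7 - 613.2 = 315.5
Services balance = 368.2 - 330.2 = 38.0
Trade balance (goods + services) = 315.5 + 38.0 = 353.5
Net primary income = 299.1 - 363.8 = -64.7
Net secondary income = -45.9
Current account = 353.5 + (-64.7) + (-45.9) = 242.9

242.9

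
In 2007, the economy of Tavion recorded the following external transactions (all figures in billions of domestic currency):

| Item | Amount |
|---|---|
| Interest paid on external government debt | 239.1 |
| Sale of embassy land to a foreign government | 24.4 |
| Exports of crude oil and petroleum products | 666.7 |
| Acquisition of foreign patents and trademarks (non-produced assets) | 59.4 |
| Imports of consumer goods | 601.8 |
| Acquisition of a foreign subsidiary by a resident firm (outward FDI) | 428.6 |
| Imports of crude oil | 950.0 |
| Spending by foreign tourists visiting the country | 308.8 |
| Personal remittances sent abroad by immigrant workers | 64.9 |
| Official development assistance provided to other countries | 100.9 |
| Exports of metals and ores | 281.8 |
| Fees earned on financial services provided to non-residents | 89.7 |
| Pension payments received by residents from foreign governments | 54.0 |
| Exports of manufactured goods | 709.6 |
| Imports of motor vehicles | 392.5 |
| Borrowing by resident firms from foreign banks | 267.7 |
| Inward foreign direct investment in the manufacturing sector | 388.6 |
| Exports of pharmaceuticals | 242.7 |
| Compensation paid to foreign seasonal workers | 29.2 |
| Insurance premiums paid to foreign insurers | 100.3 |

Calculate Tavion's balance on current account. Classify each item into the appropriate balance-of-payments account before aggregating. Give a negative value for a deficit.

Goods: -950.0 + 666.7 - 601.8 + 242.7 + 281.8 - 392.5 + 709.6 = -43.5
Services: 89.7 + 308.8 - 100.3 = 298.2
Primary income: -29.2 - 239.1 = -268.3
Secondary income: -64.9 - 100.9 + 54.0 = -111.8
Current account = (-43.5) + 298.2 + (-268.3) + (-111.8) = -125.4
(Excluded from the current account — capital account: sale of embassy land to a foreign government 24.4, acquisition of foreign patents and trademarks (non-produced assets) 59.4; financial account: acquisition of a foreign subsidiary by a resident firm (outward FDI) 428.6, borrowing by resident firms from foreign banks 267.7, inward foreign direct investment in the manufacturing sector 388.6.)

-125.4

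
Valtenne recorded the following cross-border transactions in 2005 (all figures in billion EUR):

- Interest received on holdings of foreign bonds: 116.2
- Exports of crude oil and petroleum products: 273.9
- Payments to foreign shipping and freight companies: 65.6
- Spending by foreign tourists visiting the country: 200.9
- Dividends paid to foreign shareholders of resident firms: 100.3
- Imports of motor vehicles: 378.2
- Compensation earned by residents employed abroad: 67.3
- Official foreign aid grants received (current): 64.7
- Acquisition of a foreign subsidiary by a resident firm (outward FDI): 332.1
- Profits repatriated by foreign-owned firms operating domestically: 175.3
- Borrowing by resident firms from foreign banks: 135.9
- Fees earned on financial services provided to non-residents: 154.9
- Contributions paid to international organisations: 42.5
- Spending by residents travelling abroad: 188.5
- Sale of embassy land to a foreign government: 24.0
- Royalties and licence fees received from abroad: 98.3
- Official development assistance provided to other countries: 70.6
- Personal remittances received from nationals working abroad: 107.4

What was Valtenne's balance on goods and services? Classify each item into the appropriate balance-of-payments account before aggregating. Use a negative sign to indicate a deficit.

Goods: 273.9 - 378.2 = -104.3
Services: 98.3 - 188.5 + 200.9 - 65.6 + 154.9 = 200.0
Trade balance = -104.3 + 200.0 = 95.7
(Excluded from the trade balance — primary income: interest received on holdings of foreign bonds 116.2, dividends paid to foreign shareholders of resident firms 100.3, compensation earned by residents employed abroad 67.3, profits repatriated by foreign-owned firms operating domestically 175.3; secondary income: official foreign aid grants received (current) 64.7, contributions paid to international organisations 42.5, official development assistance provided to other countries 70.6, personal remittances received from nationals working abroad 107.4; financial account: acquisition of a foreign subsidiary by a resident firm (outward FDI) 332.1, borrowing by resident firms from foreign banks 135.9; capital account: sale of embassy land to a foreign government 24.0.)

95.7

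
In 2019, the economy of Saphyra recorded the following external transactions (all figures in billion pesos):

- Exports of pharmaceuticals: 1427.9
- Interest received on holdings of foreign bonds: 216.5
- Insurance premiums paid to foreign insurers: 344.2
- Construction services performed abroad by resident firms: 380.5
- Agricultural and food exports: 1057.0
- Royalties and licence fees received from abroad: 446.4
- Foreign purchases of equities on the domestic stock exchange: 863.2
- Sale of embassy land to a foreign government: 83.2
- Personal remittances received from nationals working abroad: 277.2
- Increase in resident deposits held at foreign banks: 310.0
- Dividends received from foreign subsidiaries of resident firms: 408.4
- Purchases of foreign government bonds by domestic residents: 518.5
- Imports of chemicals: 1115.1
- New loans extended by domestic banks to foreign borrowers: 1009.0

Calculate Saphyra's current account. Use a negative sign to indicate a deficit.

2754.6

Goods: -1115.1 + 1427.9 + 1057.0 = 1369.8
Services: 380.5 + 446.4 - 344.2 = 482.7
Primary income: 216.5 + 408.4 = 624.9
Secondary income: 277.2
Current account = 1369.8 + 482.7 + 624.9 + 277.2 = 2754.6
(Excluded from the current account — financial account: foreign purchases of equities on the domestic stock exchange 863.2, increase in resident deposits held at foreign banks 310.0, purchases of foreign government bonds by domestic residents 518.5, new loans extended by domestic banks to foreign borrowers 1009.0; capital account: sale of embassy land to a foreign government 83.2.)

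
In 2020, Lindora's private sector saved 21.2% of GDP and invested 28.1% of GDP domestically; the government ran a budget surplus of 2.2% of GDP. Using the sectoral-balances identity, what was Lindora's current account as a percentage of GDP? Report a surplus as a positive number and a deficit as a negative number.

-4.7

By the sectoral-balances identity, CA = (S_private - I) + (T - G).
Private balance = 21.2 - 28.1 = -6.9
Government balance (T - G) = 2.2
CA = -6.9 + 2.2 = -4.7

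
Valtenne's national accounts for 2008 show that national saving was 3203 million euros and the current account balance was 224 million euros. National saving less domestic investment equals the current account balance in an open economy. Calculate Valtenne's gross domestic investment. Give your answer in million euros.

S - I = CA (net lending to the rest of the world).
I = S - CA = 3203 - 224 = 2979

2979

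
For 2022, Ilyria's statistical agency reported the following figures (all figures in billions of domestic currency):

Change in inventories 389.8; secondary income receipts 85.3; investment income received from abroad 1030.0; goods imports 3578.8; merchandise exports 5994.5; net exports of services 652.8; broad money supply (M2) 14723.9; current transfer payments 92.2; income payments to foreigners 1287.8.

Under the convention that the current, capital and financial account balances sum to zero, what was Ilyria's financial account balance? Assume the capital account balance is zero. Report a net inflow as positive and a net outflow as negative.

-2803.8

Goods balance = 5994.5 - 3578.8 = 2415.7
Services balance = 652.8
Trade balance (goods + services) = 2415.7 + 652.8 = 3068.5
Net primary income = 1030.0 - 1287.8 = -257.8
Net secondary income = 85.3 - 92.2 = -6.9
Current account = 3068.5 + (-257.8) + (-6.9) = 2803.8
Financial account = -(2803.8) = -2803.8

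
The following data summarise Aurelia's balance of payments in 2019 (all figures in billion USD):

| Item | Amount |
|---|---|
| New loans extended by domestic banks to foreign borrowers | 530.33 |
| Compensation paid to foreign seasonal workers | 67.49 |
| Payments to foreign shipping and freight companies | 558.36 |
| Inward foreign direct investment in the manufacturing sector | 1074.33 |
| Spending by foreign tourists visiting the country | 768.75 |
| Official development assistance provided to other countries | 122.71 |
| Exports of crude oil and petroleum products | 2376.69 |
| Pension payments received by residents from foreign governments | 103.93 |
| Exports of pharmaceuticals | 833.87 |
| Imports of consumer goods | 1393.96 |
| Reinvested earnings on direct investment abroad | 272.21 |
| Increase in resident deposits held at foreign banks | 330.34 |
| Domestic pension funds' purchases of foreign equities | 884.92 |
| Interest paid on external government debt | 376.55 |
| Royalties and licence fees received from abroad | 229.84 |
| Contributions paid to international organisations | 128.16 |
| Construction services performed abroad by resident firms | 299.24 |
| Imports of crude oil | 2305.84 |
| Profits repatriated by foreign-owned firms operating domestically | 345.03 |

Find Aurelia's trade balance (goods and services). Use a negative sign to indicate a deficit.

250.23

Goods: 833.87 - 2305.84 + 2376.69 - 1393.96 = -489.24
Services: 229.84 - 558.36 + 768.75 + 299.24 = 739.47
Trade balance = -489.24 + 739.47 = 250.23
(Excluded from the trade balance — financial account: new loans extended by domestic banks to foreign borrowers 530.33, inward foreign direct investment in the manufacturing sector 1074.33, increase in resident deposits held at foreign banks 330.34, domestic pension funds' purchases of foreign equities 884.92; primary income: compensation paid to foreign seasonal workers 67.49, reinvested earnings on direct investment abroad 272.21, interest paid on external government debt 376.55, profits repatriated by foreign-owned firms operating domestically 345.03; secondary income: official development assistance provided to other countries 122.71, pension payments received by residents from foreign governments 103.93, contributions paid to international organisations 128.16.)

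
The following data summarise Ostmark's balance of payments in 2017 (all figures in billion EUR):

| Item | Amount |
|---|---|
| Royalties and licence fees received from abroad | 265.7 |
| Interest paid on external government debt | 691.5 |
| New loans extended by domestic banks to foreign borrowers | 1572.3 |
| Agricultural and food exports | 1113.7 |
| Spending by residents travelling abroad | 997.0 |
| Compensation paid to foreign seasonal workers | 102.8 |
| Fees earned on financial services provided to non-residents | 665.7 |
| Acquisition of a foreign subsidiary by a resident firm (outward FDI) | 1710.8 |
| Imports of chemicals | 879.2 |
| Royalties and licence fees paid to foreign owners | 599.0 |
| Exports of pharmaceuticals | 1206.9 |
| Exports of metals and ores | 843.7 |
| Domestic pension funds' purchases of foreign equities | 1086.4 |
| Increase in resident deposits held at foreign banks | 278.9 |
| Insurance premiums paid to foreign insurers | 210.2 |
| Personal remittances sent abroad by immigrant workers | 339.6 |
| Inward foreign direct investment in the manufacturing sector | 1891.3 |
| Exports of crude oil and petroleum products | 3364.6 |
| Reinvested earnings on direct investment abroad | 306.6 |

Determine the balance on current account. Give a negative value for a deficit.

3947.6

Goods: 843.7 - 879.2 + 1113.7 + 1206.9 + 3364.6 = 5649.7
Services: 265.7 + 665.7 - 599.0 - 210.2 - 997.0 = -874.8
Primary income: 306.6 - 691.5 - 102.8 = -487.7
Secondary income: -339.6
Current account = 5649.7 + (-874.8) + (-487.7) + (-339.6) = 3947.6
(Excluded from the current account — financial account: new loans extended by domestic banks to foreign borrowers 1572.3, acquisition of a foreign subsidiary by a resident firm (outward FDI) 1710.8, domestic pension funds' purchases of foreign equities 1086.4, increase in resident deposits held at foreign banks 278.9, inward foreign direct investment in the manufacturing sector 1891.3.)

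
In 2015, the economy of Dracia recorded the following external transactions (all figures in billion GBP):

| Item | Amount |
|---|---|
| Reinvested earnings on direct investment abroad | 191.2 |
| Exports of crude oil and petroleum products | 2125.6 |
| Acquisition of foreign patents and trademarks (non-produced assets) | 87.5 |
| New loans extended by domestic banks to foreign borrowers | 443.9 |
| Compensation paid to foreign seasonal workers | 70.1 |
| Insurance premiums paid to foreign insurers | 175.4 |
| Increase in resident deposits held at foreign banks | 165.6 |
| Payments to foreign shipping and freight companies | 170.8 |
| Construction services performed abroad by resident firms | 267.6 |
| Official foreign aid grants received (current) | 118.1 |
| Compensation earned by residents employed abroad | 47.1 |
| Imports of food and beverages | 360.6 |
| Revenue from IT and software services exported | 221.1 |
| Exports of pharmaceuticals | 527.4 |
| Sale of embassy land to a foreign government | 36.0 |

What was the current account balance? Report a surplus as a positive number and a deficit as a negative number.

Goods: 2125.6 - 360.6 + 527.4 = 2292.4
Services: -175.4 + 221.1 - 170.8 + 267.6 = 142.5
Primary income: 191.2 + 47.1 - 70.1 = 168.2
Secondary income: 118.1
Current account = 2292.4 + 142.5 + 168.2 + 118.1 = 2721.2
(Excluded from the current account — capital account: acquisition of foreign patents and trademarks (non-produced assets) 87.5, sale of embassy land to a foreign government 36.0; financial account: new loans extended by domestic banks to foreign borrowers 443.9, increase in resident deposits held at foreign banks 165.6.)

2721.2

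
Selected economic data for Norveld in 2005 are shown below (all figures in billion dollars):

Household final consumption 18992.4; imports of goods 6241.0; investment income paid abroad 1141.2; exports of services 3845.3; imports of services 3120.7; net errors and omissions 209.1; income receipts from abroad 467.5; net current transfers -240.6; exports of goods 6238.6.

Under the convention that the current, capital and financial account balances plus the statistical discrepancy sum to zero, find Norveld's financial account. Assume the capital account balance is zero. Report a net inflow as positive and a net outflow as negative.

Goods balance = 6238.6 - 6241.0 = -2.4
Services balance = 3845.3 - 3120.7 = 724.6
Trade balance (goods + services) = -2.4 + 724.6 = 722.2
Net primary income = 467.5 - 1141.2 = -673.7
Net secondary income = -240.6
Current account = 722.2 + (-673.7) + (-240.6) = -192.1
Financial account = -(-192.1 + 209.1) = -17.0

-17.0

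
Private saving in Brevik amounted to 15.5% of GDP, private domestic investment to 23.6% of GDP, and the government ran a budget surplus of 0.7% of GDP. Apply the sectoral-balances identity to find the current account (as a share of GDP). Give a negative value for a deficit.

By the sectoral-balances identity, CA = (S_private - I) + (T - G).
Private balance = 15.5 - 23.6 = -8.1
Government balance (T - G) = 0.7
CA = -8.1 + 0.7 = -7.4

-7.4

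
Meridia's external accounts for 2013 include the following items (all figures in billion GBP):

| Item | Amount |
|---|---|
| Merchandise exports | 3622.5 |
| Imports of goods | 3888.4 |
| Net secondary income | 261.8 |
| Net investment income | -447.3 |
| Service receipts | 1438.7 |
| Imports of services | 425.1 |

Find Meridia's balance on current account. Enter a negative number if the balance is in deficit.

562.2

Goods balance = 3622.5 - 3888.4 = -265.9
Services balance = 1438.7 - 425.1 = 1013.6
Trade balance (goods + services) = -265.9 + 1013.6 = 747.7
Net primary income = -447.3
Net secondary income = 261.8
Current account = 747.7 + (-447.3) + 261.8 = 562.2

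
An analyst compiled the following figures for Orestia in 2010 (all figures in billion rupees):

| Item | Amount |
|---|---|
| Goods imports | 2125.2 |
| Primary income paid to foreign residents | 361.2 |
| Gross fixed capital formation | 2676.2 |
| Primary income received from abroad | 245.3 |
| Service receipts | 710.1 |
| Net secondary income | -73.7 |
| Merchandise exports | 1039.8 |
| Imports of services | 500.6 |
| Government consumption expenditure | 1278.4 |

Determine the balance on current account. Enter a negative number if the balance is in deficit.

-1065.5

Goods balance = 1039.8 - 2125.2 = -1085.4
Services balance = 710.1 - 500.6 = 209.5
Trade balance (goods + services) = -1085.4 + 209.5 = -875.9
Net primary income = 245.3 - 361.2 = -115.9
Net secondary income = -73.7
Current account = -875.9 + (-115.9) + (-73.7) = -1065.5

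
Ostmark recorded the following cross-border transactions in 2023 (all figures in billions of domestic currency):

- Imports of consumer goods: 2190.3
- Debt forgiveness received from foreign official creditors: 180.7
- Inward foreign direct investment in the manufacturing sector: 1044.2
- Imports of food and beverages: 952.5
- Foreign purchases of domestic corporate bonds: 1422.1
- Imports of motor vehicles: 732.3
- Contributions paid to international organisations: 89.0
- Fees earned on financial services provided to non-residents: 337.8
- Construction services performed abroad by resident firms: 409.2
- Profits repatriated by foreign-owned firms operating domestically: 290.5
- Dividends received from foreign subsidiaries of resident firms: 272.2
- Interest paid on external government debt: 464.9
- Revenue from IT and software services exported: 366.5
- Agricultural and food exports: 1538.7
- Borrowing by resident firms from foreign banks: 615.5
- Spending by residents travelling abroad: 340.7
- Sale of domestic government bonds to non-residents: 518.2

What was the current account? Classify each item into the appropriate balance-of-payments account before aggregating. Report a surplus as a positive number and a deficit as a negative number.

-2135.8

Goods: -2190.3 - 732.3 - 952.5 + 1538.7 = -2336.4
Services: 409.2 - 340.7 + 337.8 + 366.5 = 772.8
Primary income: -464.9 - 290.5 + 272.2 = -483.2
Secondary income: -89.0
Current account = (-2336.4) + 772.8 + (-483.2) + (-89.0) = -2135.8
(Excluded from the current account — capital account: debt forgiveness received from foreign official creditors 180.7; financial account: inward foreign direct investment in the manufacturing sector 1044.2, foreign purchases of domestic corporate bonds 1422.1, borrowing by resident firms from foreign banks 615.5, sale of domestic government bonds to non-residents 518.2.)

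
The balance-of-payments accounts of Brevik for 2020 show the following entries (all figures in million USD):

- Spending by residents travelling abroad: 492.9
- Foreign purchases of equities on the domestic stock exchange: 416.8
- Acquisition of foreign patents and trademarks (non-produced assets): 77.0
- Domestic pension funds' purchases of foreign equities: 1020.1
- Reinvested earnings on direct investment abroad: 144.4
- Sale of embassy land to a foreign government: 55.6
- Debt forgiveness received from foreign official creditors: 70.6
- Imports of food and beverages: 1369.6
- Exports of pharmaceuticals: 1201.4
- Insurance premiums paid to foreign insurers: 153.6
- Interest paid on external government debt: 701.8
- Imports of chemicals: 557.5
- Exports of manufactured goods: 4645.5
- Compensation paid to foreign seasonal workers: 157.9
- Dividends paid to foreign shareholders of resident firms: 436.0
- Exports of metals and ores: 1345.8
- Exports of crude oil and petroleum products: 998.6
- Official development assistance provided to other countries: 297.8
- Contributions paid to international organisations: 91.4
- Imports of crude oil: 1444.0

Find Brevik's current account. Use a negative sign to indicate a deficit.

Goods: -557.5 + 1345.8 + 998.6 + 4645.5 + 1201.4 - 1444.0 - 1369.6 = 4820.2
Services: -153.6 - 492.9 = -646.5
Primary income: -157.9 - 701.8 + 144.4 - 436.0 = -1151.3
Secondary income: -297.8 - 91.4 = -389.2
Current account = 4820.2 + (-646.5) + (-1151.3) + (-389.2) = 2633.2
(Excluded from the current account — financial account: foreign purchases of equities on the domestic stock exchange 416.8, domestic pension funds' purchases of foreign equities 1020.1; capital account: acquisition of foreign patents and trademarks (non-produced assets) 77.0, sale of embassy land to a foreign government 55.6, debt forgiveness received from foreign official creditors 70.6.)

2633.2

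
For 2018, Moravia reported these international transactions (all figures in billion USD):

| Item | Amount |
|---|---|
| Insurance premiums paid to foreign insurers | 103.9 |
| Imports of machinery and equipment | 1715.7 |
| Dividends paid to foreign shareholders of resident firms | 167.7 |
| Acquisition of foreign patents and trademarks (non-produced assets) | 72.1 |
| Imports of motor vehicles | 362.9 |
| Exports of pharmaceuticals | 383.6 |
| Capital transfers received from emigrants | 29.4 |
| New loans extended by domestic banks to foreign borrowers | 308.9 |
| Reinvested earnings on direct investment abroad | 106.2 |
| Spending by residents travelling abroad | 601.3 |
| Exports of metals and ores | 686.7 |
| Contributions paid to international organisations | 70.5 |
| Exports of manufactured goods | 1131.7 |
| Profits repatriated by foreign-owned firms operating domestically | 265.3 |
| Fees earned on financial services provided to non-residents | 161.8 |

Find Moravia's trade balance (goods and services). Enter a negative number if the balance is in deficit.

-420.0

Goods: -1715.7 - 362.9 + 686.7 + 383.6 + 1131.7 = 123.4
Services: -601.3 - 103.9 + 161.8 = -543.4
Trade balance = 123.4 + (-543.4) = -420.0
(Excluded from the trade balance — primary income: dividends paid to foreign shareholders of resident firms 167.7, reinvested earnings on direct investment abroad 106.2, profits repatriated by foreign-owned firms operating domestically 265.3; capital account: acquisition of foreign patents and trademarks (non-produced assets) 72.1, capital transfers received from emigrants 29.4; financial account: new loans extended by domestic banks to foreign borrowers 308.9; secondary income: contributions paid to international organisations 70.5.)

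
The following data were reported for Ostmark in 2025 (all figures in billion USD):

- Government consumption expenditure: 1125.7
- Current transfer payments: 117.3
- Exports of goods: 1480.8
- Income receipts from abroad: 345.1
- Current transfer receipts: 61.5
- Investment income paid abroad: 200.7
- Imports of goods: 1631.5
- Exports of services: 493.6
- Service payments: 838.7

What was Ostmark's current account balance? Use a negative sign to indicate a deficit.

-407.2

Goods balance = 1480.8 - 1631.5 = -150.7
Services balance = 493.6 - 838.7 = -345.1
Trade balance (goods + services) = -150.7 + (-345.1) = -495.8
Net primary income = 345.1 - 200.7 = 144.4
Net secondary income = 61.5 - 117.3 = -55.8
Current account = -495.8 + 144.4 + (-55.8) = -407.2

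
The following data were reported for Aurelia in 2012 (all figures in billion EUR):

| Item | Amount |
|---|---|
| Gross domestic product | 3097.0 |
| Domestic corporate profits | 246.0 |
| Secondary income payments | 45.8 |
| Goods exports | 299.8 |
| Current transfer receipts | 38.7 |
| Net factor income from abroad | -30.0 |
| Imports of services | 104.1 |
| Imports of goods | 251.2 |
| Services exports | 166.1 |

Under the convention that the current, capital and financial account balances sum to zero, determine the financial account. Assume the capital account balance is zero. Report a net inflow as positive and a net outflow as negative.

-73.5

Goods balance = 299.8 - 251.2 = 48.6
Services balance = 166.1 - 104.1 = 62.0
Trade balance (goods + services) = 48.6 + 62.0 = 110.6
Net primary income = -30.0
Net secondary income = 38.7 - 45.8 = -7.1
Current account = 110.6 + (-30.0) + (-7.1) = 73.5
Financial account = -(73.5) = -73.5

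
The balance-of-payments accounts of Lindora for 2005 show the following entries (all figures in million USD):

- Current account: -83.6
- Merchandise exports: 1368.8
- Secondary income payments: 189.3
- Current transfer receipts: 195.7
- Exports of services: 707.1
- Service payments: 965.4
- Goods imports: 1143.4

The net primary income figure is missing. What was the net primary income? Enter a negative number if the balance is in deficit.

Current account = goods balance + services balance + net primary income + net secondary income
Sum of the known components = -26.5
Net primary income = CA - (known components) = -83.6 - (-26.5) = -57.1

-57.1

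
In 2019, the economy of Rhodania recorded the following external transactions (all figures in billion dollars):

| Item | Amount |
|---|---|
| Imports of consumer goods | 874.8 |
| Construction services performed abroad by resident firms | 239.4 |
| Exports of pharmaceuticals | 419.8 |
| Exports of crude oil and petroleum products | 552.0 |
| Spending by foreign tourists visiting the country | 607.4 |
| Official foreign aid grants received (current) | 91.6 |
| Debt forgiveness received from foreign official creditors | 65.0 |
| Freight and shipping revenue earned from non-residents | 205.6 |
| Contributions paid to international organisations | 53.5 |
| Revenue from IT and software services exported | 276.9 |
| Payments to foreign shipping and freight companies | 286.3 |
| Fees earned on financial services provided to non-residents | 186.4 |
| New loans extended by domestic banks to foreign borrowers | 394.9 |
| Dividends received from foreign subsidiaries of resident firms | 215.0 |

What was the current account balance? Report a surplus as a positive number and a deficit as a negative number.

Goods: 419.8 - 874.8 + 552.0 = 97.0
Services: 276.9 - 286.3 + 607.4 + 239.4 + 205.6 + 186.4 = 1229.4
Primary income: 215.0
Secondary income: -53.5 + 91.6 = 38.1
Current account = 97.0 + 1229.4 + 215.0 + 38.1 = 1579.5
(Excluded from the current account — capital account: debt forgiveness received from foreign official creditors 65.0; financial account: new loans extended by domestic banks to foreign borrowers 394.9.)

1579.5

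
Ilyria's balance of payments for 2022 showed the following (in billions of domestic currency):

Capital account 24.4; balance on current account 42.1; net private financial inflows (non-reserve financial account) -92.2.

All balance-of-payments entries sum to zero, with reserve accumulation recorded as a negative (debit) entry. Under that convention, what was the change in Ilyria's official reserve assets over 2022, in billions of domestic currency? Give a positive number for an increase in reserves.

Official reserve transactions balance = -(42.1 + 24.4 + (-92.2)) = 25.7
An accumulation of reserves is recorded as a debit (negative entry), so the change in the stock of reserves is the negative of that balance.
Change in official reserves = -(25.7) = -25.7

-25.7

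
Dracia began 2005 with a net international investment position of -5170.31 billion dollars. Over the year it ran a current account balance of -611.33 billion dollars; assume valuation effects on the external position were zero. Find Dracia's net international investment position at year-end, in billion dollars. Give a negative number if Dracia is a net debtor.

With no valuation effects, change in NIIP = current account = -611.33
End-of-year NIIP = -5170.31 + (-611.33) = -5781.64

-5781.64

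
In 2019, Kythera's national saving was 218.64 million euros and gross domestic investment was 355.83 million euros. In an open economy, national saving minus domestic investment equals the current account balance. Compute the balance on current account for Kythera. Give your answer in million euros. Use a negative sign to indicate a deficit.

-137.19

S - I = CA (net lending to the rest of the world).
CA = S - I = 218.64 - 355.83 = -137.19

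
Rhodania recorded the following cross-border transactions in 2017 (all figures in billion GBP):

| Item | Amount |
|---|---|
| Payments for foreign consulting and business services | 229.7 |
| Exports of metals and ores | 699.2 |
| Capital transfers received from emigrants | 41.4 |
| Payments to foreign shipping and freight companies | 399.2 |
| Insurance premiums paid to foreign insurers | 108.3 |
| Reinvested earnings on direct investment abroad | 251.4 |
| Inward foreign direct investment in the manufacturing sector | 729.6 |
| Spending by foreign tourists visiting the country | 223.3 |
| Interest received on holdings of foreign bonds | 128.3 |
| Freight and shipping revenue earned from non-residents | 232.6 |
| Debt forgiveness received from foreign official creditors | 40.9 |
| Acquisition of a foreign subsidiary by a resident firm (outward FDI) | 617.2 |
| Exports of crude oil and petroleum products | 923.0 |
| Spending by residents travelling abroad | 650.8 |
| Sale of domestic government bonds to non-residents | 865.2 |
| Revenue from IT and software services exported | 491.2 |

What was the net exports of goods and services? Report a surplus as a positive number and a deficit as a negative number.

Goods: 699.2 + 923.0 = 1622.2
Services: 491.2 - 229.7 - 108.3 + 232.6 + 223.3 - 650.8 - 399.2 = -440.9
Trade balance = 1622.2 + (-440.9) = 1181.3
(Excluded from the trade balance — capital account: capital transfers received from emigrants 41.4, debt forgiveness received from foreign official creditors 40.9; primary income: reinvested earnings on direct investment abroad 251.4, interest received on holdings of foreign bonds 128.3; financial account: inward foreign direct investment in the manufacturing sector 729.6, acquisition of a foreign subsidiary by a resident firm (outward FDI) 617.2, sale of domestic government bonds to non-residents 865.2.)

1181.3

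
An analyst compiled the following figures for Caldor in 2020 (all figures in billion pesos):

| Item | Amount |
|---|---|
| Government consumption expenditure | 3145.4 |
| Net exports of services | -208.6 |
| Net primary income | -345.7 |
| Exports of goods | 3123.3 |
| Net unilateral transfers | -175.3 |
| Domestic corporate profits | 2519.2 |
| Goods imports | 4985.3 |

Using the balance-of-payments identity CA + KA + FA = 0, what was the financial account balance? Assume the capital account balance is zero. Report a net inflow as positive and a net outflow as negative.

Goods balance = 3123.3 - 4985.3 = -1862.0
Services balance = -208.6
Trade balance (goods + services) = -1862.0 + (-208.6) = -2070.6
Net primary income = -345.7
Net secondary income = -175.3
Current account = -2070.6 + (-345.7) + (-175.3) = -2591.6
Financial account = -(-2591.6) = 2591.6

2591.6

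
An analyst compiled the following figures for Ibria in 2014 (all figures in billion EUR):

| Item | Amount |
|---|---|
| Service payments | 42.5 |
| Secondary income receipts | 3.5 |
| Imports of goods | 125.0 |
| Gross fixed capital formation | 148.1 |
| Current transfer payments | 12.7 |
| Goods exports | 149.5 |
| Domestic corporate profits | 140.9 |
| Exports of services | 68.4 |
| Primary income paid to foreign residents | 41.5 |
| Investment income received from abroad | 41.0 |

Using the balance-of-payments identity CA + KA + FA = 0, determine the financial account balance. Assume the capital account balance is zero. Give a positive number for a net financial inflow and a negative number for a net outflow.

-40.7

Goods balance = 149.5 - 125.0 = 24.5
Services balance = 68.4 - 42.5 = 25.9
Trade balance (goods + services) = 24.5 + 25.9 = 50.4
Net primary income = 41.0 - 41.5 = -0.5
Net secondary income = 3.5 - 12.7 = -9.2
Current account = 50.4 + (-0.5) + (-9.2) = 40.7
Financial account = -(40.7) = -40.7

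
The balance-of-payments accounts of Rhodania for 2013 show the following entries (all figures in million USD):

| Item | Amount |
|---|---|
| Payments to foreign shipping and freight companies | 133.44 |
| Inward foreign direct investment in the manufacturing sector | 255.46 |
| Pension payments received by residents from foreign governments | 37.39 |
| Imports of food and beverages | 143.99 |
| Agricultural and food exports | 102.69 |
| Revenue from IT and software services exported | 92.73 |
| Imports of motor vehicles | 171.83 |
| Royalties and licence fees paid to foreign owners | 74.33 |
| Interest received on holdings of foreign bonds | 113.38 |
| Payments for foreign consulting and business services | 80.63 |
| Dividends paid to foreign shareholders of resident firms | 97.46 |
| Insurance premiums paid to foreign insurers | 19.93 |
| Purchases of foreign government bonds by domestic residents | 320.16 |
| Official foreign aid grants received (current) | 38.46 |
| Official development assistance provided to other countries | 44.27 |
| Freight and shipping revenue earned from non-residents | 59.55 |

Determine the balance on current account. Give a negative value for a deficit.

Goods: -143.99 - 171.83 + 102.69 = -213.13
Services: -19.93 - 80.63 - 133.44 + 59.55 + 92.73 - 74.33 = -156.05
Primary income: -97.46 + 113.38 = 15.92
Secondary income: -44.27 + 38.46 + 37.39 = 31.58
Current account = (-213.13) + (-156.05) + 15.92 + 31.58 = -321.68
(Excluded from the current account — financial account: inward foreign direct investment in the manufacturing sector 255.46, purchases of foreign government bonds by domestic residents 320.16.)

-321.68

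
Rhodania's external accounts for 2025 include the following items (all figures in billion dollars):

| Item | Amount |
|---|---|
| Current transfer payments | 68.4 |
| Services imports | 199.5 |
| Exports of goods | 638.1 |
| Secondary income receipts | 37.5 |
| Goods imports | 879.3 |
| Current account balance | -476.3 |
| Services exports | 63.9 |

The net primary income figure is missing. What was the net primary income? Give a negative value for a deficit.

-68.6

Current account = goods balance + services balance + net primary income + net secondary income
Sum of the known components = -407.7
Net primary income = CA - (known components) = -476.3 - (-407.7) = -68.6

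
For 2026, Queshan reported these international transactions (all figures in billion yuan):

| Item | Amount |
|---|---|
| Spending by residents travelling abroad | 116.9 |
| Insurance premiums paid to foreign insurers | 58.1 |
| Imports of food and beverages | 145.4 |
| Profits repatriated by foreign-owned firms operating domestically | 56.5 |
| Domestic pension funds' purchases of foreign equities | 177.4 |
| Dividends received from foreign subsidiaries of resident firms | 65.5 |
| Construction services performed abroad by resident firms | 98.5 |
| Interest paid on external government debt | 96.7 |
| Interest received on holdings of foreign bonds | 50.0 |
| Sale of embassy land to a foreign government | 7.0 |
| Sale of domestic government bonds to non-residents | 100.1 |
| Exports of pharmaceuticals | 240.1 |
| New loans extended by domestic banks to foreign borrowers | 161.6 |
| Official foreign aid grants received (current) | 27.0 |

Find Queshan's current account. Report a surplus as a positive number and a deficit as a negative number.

Goods: 240.1 - 145.4 = 94.7
Services: -116.9 - 58.1 + 98.5 = -76.5
Primary income: -96.7 + 65.5 - 56.5 + 50.0 = -37.7
Secondary income: 27.0
Current account = 94.7 + (-76.5) + (-37.7) + 27.0 = 7.5
(Excluded from the current account — financial account: domestic pension funds' purchases of foreign equities 177.4, sale of domestic government bonds to non-residents 100.1, new loans extended by domestic banks to foreign borrowers 161.6; capital account: sale of embassy land to a foreign government 7.0.)

7.5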